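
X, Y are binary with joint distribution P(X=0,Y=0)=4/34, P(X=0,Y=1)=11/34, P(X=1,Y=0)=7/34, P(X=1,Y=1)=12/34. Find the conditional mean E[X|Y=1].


P(Y=1) = 23/34
E[X|Y=1] = (0*11 + 1*12)/23 = 12/23

12/23


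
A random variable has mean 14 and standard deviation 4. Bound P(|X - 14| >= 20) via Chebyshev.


k = 20/4 = 5
Chebyshev: P(|X-mu| >= k*sigma) <= 1/k^2 = 1/5^2 = 1/25

1/25


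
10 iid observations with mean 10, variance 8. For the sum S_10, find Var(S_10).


By independence, Var(S_n) = n*Var(X_1) = 10*8 = 80

80


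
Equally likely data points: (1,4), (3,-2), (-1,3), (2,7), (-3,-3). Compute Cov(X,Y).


E[X]=2/5, E[Y]=9/5, E[XY]=18/5
Cov(X,Y) = E[XY] - E[X]E[Y] = 18/5 - 2/5*9/5 = 72/25

72/25


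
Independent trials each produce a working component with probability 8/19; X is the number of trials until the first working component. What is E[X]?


For geometric (trials until first success), E[X] = 1/p = 1/(8/19) = 19/8

19/8


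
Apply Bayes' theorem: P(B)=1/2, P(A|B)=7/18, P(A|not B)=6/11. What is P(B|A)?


P(A) = P(A|B)P(B) + P(A|B')P(B') = 7/18*1/2 + 6/11*1/2 = 185/396
P(B|A) = P(A|B)P(B)/P(A) = (7/36)/(185/396) = 77/185

77/185


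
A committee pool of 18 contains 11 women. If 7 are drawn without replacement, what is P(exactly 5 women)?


P(X=5) = C(11,5)*C(7,2) / C(18,7)
= 462*21 / 31824
= 9702/31824 = 539/1768

539/1768


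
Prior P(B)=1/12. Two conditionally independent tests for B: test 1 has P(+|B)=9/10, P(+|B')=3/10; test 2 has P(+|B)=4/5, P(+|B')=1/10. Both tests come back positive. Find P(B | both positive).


After test 1: P(+) = 9/10*1/12 + 3/10*11/12 = 7/20
P(B|+) = (3/40)/(7/20) = 3/14
After test 2 (use post1 as new prior): P(+) = 4/5*3/14 + 1/10*11/14 = 1/4
P(B|+,+) = (6/35)/(1/4) = 24/35

24/35


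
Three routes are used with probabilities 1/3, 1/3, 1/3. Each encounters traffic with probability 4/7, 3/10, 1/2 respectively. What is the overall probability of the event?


P(A) = P(A|B1)P(B1) + P(A|B2)P(B2) + P(A|B3)P(B3)
= 4/7*1/3 + 3/10*1/3 + 1/2*1/3
= 4/21 + 1/10 + 1/6 = 16/35

16/35


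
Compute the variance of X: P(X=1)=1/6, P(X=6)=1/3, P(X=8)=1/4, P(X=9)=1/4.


E[X] = 77/12, E[X^2] = 581/12
Var(X) = E[X^2] - (E[X])^2 = 581/12 - (77/12)^2 = 1043/144

1043/144


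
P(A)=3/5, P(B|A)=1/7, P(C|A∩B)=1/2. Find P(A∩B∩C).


P(A∩B∩C) = P(A) * P(B|A) * P(C|A∩B)
= 3/5 * 1/7 * 1/2
= 3/35 * 1/2 = 3/70

3/70


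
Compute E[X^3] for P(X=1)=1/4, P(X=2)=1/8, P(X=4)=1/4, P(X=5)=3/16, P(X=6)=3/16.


E[X^3] = sum(g(x)*P(x))
= 1*1/4 + 8*1/8 + 64*1/4 + 125*3/16 + 216*3/16
= 1299/16

1299/16


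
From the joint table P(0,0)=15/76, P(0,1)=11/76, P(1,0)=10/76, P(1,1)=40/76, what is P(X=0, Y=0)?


Read from table: P(X=0, Y=0) = 15/76

15/76


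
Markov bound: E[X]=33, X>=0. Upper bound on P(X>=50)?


Markov: P(X >= a) <= E[X]/a
P(X >= 50) <= 33/50

33/50


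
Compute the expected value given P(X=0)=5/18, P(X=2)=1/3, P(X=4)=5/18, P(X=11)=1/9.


E[X] = sum(x * P(x))
= 0*5/18 + 2*1/3 + 4*5/18 + 11*1/9
= 3

3


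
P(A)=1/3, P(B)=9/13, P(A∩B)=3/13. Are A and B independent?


P(A)*P(B) = 1/3*9/13 = 3/13
P(A∩B) = 3/13, which equals P(A)P(B), so independent

Yes, A and B are independent


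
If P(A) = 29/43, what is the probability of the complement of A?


P(A') = 1 - P(A) = 1 - 29/43 = 14/43

14/43


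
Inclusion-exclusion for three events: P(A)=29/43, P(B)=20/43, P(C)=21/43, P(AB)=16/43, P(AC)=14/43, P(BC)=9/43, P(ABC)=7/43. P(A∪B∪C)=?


P(A∪B∪C) = P(A)+P(B)+P(C) - P(AB)-P(AC)-P(BC) + P(ABC)
= 29/43+20/43+21/43 - 16/43-14/43-9/43 + 7/43
= 38/43

38/43


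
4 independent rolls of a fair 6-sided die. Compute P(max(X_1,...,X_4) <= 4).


P(max <= 4) = P(all X_i <= 4) = (P(X_1 <= 4))^4
= (4/6)^4 = (2/3)^4 = 16/81

16/81


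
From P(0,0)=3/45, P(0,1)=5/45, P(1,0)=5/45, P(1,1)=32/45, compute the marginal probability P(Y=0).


P(Y=0) = P(0,0)+P(1,0) = 3/45 + 5/45 = 8/45

8/45


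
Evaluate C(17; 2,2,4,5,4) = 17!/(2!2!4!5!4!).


17! = 355687428096000
Denominator: 2!=2 * 2!=2 * 4!=24 * 5!=120 * 4!=24
Coefficient = 355687428096000 / 276480 = 1286485200

1286485200


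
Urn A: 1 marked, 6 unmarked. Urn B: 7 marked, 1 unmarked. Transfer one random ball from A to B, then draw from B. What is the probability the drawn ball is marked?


P(transfer marked) = 1/7; P(transfer unmarked) = 6/7
If marked transferred: Urn II has 8 marked of 9, so P(marked|marked moved) = 8/9
If unmarked transferred: Urn II has 7 marked of 9, so P(marked|unmarked moved) = 7/9
By total probability: P(marked) = 1/7*8/9 + 6/7*7/9 = 50/63

50/63


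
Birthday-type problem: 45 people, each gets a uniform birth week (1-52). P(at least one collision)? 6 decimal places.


P(all different) = prod((52-i)/52 for i=0..44) = 0.000000
P(at least one match) = 1 - 0.000000 = 1.000000

1.000000


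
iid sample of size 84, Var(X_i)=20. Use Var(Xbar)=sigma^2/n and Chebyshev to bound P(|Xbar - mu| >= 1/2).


Var(Xbar) = Var(X)/n = 20/84
Chebyshev: P(|Xbar-mu| >= 1/2) <= Var(Xbar)/(1/2)^2 = (5/21)/(1/4) = 20/21

20/21


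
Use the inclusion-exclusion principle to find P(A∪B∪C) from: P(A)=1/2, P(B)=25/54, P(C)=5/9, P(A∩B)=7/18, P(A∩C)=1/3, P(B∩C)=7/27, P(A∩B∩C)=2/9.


P(A∪B∪C) = P(A)+P(B)+P(C) - P(AB)-P(AC)-P(BC) + P(ABC)
= 1/2+25/54+5/9 - 7/18-1/3-7/27 + 2/9
= 41/54

41/54


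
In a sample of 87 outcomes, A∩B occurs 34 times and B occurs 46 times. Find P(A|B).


P(A|B) = P(A∩B)/P(B) = (34/87)/(46/87) = 34/46 = 17/23

17/23


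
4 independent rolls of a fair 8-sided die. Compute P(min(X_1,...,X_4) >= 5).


P(min >= 5) = P(all X_i >= 5) = (P(X_1 >= 5))^4
= (4/8)^4 = (1/2)^4 = 1/16

1/16


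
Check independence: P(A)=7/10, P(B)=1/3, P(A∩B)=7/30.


P(A)*P(B) = 7/10*1/3 = 7/30
P(A∩B) = 7/30, which equals P(A)P(B), so independent

Yes, A and B are independent


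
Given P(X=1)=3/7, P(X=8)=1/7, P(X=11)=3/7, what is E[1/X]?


E[1/X] = sum(g(x)*P(x))
= 1*3/7 + 1/8*1/7 + 1/11*3/7
= 299/616

299/616


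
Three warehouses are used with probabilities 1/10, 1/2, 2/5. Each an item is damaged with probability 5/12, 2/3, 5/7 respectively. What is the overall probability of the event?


P(A) = P(A|B1)P(B1) + P(A|B2)P(B2) + P(A|B3)P(B3)
= 5/12*1/10 + 2/3*1/2 + 5/7*2/5
= 1/24 + 1/3 + 2/7 = 37/56

37/56


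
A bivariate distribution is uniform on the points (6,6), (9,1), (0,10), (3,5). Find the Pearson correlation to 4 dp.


Cov(X,Y) = -9.7500, Var(X) = 11.2500, Var(Y) = 10.2500
rho = Cov/(sqrt(VarX)*sqrt(VarY)) = -0.9080

-0.9080


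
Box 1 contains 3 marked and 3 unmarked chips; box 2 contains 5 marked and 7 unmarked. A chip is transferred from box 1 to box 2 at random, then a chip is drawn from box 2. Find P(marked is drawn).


P(transfer marked) = 3/6 = 1/2; P(transfer unmarked) = 1/2
If marked transferred: Urn II has 6 marked of 13, so P(marked|marked moved) = 6/13
If unmarked transferred: Urn II has 5 marked of 13, so P(marked|unmarked moved) = 5/13
By total probability: P(marked) = 1/2*6/13 + 1/2*5/13 = 11/26

11/26


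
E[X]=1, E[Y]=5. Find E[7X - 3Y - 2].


E[7X - 3Y - 2] = 7*E[X] - 3*E[Y] - 2
= (7)*(1) + (-3)*(5) + (-2)
= 7 - 15 - 2 = -10

-10


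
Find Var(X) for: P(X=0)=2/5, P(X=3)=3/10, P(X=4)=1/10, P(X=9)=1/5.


E[X] = 31/10, E[X^2] = 41/2
Var(X) = E[X^2] - (E[X])^2 = 41/2 - (31/10)^2 = 1089/100

1089/100


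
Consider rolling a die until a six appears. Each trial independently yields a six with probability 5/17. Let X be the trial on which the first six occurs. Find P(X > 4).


P(X > 4) = P(first 4 trials all fail) = (1-p)^4 = (12/17)^4 = 20736/83521

20736/83521


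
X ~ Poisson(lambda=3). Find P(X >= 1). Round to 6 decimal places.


P(X>=1) = 1 - P(X<=0) = 1 - (e^(-3)*3^0/0!)
≈ 1 - 0.0497870684 = 0.9502129316
≈ 0.950213

0.950213


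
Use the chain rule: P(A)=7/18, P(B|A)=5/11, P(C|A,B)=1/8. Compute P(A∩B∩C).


P(A∩B∩C) = P(A) * P(B|A) * P(C|A∩B)
= 7/18 * 5/11 * 1/8
= 35/198 * 1/8 = 35/1584

35/1584


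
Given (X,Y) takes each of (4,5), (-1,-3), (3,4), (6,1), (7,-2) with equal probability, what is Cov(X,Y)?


E[X]=19/5, E[Y]=1, E[XY]=27/5
Cov(X,Y) = E[XY] - E[X]E[Y] = 27/5 - 19/5*1 = 8/5

8/5


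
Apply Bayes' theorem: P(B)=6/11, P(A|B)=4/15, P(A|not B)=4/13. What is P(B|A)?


P(A) = P(A|B)P(B) + P(A|B')P(B') = 4/15*6/11 + 4/13*5/11 = 204/715
P(B|A) = P(A|B)P(B)/P(A) = (8/55)/(204/715) = 26/51

26/51


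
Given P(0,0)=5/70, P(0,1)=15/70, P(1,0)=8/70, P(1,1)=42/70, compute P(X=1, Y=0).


Read from table: P(X=1, Y=0) = 8/70 = 4/35

4/35


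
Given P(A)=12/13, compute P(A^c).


P(A') = 1 - P(A) = 1 - 12/13 = 1/13

1/13


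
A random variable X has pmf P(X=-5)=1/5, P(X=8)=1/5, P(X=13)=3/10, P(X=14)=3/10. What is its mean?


E[X] = sum(x * P(x))
= -5*1/5 + 8*1/5 + 13*3/10 + 14*3/10
= 87/10

87/10


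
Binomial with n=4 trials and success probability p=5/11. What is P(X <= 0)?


P(X<=0) = P(X=0)
= 1296/14641
= 1296/14641

1296/14641


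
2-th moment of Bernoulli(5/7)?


For Bernoulli: X in {0,1}
E[X^2] = 0^2*(1-5/7) + 1^2*5/7 = 5/7

5/7


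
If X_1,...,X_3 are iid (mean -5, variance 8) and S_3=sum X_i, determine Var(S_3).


By independence, Var(S_n) = n*Var(X_1) = 3*8 = 24

24


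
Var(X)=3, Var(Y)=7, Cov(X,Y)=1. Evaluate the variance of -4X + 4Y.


Var(-4X + 4Y) = (-4)^2*Var(X) + 4^2*Var(Y) + 2*(-4)*4*Cov(X,Y)
= 16*3 + 16*7 - 32*1
= 48 + 112 - 32 = 128

128


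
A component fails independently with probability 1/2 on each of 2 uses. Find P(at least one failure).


P(at least one) = 1 - P(none)
P(none) = (1 - 1/2)^2 = (1/2)^2 = 1/4
P(at least one) = 1 - 1/4 = 3/4

3/4


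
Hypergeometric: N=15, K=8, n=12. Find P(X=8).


P(X=8) = C(8,8)*C(7,4) / C(15,12)
= 1*35 / 455
= 35/455 = 1/13

1/13


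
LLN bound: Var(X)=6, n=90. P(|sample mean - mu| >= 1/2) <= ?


Var(Xbar) = Var(X)/n = 6/90
Chebyshev: P(|Xbar-mu| >= 1/2) <= Var(Xbar)/(1/2)^2 = (1/15)/(1/4) = 4/15

4/15


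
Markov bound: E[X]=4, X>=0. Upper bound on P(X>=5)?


Markov: P(X >= a) <= E[X]/a
P(X >= 5) <= 4/5

4/5


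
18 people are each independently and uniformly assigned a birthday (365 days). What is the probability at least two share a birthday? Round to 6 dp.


P(all different) = prod((365-i)/365 for i=0..17) = 0.653089
P(at least one match) = 1 - 0.653089 = 0.346911

0.346911


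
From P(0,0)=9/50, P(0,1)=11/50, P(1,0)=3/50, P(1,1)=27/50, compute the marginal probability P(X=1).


P(X=1) = P(1,0)+P(1,1) = 3/50 + 27/50 = 30/50 = 3/5

3/5


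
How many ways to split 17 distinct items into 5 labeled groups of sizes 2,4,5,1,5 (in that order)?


17! = 355687428096000
Denominator: 2!=2 * 4!=24 * 5!=120 * 1!=1 * 5!=120
Coefficient = 355687428096000 / 691200 = 514594080

514594080


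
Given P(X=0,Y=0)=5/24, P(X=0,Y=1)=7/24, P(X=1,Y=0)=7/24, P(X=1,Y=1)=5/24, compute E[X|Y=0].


P(Y=0) = 12/24
E[X|Y=0] = (0*5 + 1*7)/12 = 7/12

7/12


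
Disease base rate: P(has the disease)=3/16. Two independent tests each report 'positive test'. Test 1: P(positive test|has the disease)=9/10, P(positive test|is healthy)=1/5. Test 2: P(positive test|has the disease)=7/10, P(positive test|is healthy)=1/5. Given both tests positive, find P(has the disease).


After test 1: P(+) = 9/10*3/16 + 1/5*13/16 = 53/160
P(B|+) = (27/160)/(53/160) = 27/53
After test 2 (use post1 as new prior): P(+) = 7/10*27/53 + 1/5*26/53 = 241/530
P(B|+,+) = (189/530)/(241/530) = 189/241

189/241


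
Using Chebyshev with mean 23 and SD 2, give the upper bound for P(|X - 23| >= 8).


k = 8/2 = 4
Chebyshev: P(|X-mu| >= k*sigma) <= 1/k^2 = 1/4^2 = 1/16

1/16


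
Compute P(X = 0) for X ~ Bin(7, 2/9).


P(X=0) = C(7,0) * p^0 * (1-p)^7
= 1 * 1 * 823543/4782969
= 823543/4782969

823543/4782969


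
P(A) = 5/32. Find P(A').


P(A') = 1 - P(A) = 1 - 5/32 = 27/32

27/32


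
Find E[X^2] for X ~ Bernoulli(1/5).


For Bernoulli: X in {0,1}
E[X^2] = 0^2*(1-1/5) + 1^2*1/5 = 1/5

1/5


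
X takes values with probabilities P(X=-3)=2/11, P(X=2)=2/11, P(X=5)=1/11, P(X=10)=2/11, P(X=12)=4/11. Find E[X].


E[X] = sum(x * P(x))
= -3*2/11 + 2*2/11 + 5*1/11 + 10*2/11 + 12*4/11
= 71/11

71/11


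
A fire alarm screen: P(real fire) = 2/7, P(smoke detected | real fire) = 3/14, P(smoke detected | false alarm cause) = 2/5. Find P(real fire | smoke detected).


P(A) = P(A|B)P(B) + P(A|B')P(B') = 3/14*2/7 + 2/5*5/7 = 17/49
P(B|A) = P(A|B)P(B)/P(A) = (3/49)/(17/49) = 3/17

3/17


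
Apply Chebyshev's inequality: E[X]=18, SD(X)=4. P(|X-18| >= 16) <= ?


k = 16/4 = 4
Chebyshev: P(|X-mu| >= k*sigma) <= 1/k^2 = 1/4^2 = 1/16

1/16


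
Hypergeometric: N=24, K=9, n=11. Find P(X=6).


P(X=6) = C(9,6)*C(15,5) / C(24,11)
= 84*3003 / 2496144
= 252252/2496144 = 3003/29716

3003/29716


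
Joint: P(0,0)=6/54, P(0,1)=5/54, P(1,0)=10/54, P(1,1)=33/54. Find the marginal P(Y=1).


P(Y=1) = P(0,1)+P(1,1) = 5/54 + 33/54 = 38/54 = 19/27

19/27


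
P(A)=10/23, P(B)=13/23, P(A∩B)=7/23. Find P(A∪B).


P(A∪B) = P(A) + P(B) - P(A∩B)
= 10/23 + 13/23 - 7/23 = 16/23

16/23


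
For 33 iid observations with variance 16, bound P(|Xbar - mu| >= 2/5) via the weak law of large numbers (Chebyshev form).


Var(Xbar) = Var(X)/n = 16/33
Chebyshev: P(|Xbar-mu| >= 2/5) <= Var(Xbar)/(2/5)^2 = (16/33)/(4/25) = 100/33
Bound exceeds 1, so trivial bound: 1

1


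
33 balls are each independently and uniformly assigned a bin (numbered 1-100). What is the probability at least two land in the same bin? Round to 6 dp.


P(all different) = prod((100-i)/100 for i=0..32) = 0.002559
P(at least one match) = 1 - 0.002559 = 0.997441

0.997441


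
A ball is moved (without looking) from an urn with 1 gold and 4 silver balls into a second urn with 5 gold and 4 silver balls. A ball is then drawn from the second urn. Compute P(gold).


P(transfer gold) = 1/5; P(transfer silver) = 4/5
If gold transferred: Urn II has 6 gold of 10, so P(gold|gold moved) = 3/5
If silver transferred: Urn II has 5 gold of 10, so P(gold|silver moved) = 1/2
By total probability: P(gold) = 1/5*3/5 + 4/5*1/2 = 13/25

13/25


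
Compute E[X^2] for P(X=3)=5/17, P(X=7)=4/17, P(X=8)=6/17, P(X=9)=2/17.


E[X^2] = sum(g(x)*P(x))
= 9*5/17 + 49*4/17 + 64*6/17 + 81*2/17
= 787/17

787/17


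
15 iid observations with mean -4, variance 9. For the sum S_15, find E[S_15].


E[S_n] = n*E[X_1] = 15*-4 = -60

-60


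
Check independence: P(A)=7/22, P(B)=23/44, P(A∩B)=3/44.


P(A)*P(B) = 7/22*23/44 = 161/968
P(A∩B) = 3/44 != 161/968, so not independent

No, A and B are not independent


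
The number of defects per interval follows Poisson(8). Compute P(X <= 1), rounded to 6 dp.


P(X<=1) = e^(-8)*8^0/0! + e^(-8)*8^1/1!
≈ 0.0003354626 + 0.0026837010
= 0.0030191636
≈ 0.003019

0.003019


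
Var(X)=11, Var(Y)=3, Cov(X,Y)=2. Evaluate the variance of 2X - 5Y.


Var(2X - 5Y) = 2^2*Var(X) + (-5)^2*Var(Y) + 2*2*(-5)*Cov(X,Y)
= 4*11 + 25*3 - 20*2
= 44 + 75 - 40 = 79

79


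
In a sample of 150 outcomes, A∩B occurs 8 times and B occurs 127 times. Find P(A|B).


P(A|B) = P(A∩B)/P(B) = (8/150)/(127/150) = 8/127

8/127


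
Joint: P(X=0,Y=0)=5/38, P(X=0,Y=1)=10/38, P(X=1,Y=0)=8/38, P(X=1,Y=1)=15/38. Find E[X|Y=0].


P(Y=0) = 13/38
E[X|Y=0] = (0*5 + 1*8)/13 = 8/13

8/13


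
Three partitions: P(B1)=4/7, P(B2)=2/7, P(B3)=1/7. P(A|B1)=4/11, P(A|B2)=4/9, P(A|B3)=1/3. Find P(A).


P(A) = P(A|B1)P(B1) + P(A|B2)P(B2) + P(A|B3)P(B3)
= 4/11*4/7 + 4/9*2/7 + 1/3*1/7
= 16/77 + 8/63 + 1/21 = 265/693

265/693


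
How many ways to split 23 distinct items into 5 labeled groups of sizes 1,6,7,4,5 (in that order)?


23! = 25852016738884976640000
Denominator: 1!=1 * 6!=720 * 7!=5040 * 4!=24 * 5!=120
Coefficient = 25852016738884976640000 / 10450944000 = 2473653742560

2473653742560


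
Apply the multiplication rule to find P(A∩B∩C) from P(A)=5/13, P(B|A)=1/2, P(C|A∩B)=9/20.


P(A∩B∩C) = P(A) * P(B|A) * P(C|A∩B)
= 5/13 * 1/2 * 9/20
= 5/26 * 9/20 = 9/104

9/104


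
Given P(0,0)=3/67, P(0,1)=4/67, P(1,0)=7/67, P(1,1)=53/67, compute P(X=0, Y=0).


Read from table: P(X=0, Y=0) = 3/67

3/67


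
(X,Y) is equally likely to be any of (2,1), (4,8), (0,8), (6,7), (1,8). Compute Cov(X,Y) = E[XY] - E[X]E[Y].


E[X]=13/5, E[Y]=32/5, E[XY]=84/5
Cov(X,Y) = E[XY] - E[X]E[Y] = 84/5 - 13/5*32/5 = 4/25

4/25


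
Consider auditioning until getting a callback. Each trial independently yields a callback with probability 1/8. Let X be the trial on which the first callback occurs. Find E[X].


For geometric (trials until first success), E[X] = 1/p = 1/(1/8) = 8

8


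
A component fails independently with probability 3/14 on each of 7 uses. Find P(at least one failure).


P(at least one) = 1 - P(none)
P(none) = (1 - 3/14)^7 = (11/14)^7 = 19487171/105413504
P(at least one) = 1 - 19487171/105413504 = 85926333/105413504

85926333/105413504


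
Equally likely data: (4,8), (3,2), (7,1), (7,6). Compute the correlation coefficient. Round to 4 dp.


Cov(X,Y) = -0.5625, Var(X) = 3.1875, Var(Y) = 8.1875
rho = Cov/(sqrt(VarX)*sqrt(VarY)) = -0.1101

-0.1101


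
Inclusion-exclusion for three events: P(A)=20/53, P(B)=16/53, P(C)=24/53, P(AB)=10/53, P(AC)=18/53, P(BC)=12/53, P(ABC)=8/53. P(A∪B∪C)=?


P(A∪B∪C) = P(A)+P(B)+P(C) - P(AB)-P(AC)-P(BC) + P(ABC)
= 20/53+16/53+24/53 - 10/53-18/53-12/53 + 8/53
= 28/53

28/53


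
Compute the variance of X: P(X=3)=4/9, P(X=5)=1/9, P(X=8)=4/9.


E[X] = 49/9, E[X^2] = 317/9
Var(X) = E[X^2] - (E[X])^2 = 317/9 - (49/9)^2 = 452/81

452/81


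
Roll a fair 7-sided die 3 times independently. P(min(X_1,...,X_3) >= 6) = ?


P(min >= 6) = P(all X_i >= 6) = (P(X_1 >= 6))^3
= (2/7)^3 = 8/343

8/343


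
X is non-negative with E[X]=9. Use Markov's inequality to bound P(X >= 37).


Markov: P(X >= a) <= E[X]/a
P(X >= 37) <= 9/37

9/37


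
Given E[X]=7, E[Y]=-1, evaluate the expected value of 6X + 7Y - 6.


E[6X + 7Y - 6] = 6*E[X] + 7*E[Y] - 6
= (6)*(7) + (7)*(-1) + (-6)
= 42 - 7 - 6 = 29

29


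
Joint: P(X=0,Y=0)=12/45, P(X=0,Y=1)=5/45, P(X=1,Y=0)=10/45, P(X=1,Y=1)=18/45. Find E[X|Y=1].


P(Y=1) = 23/45
E[X|Y=1] = (0*5 + 1*18)/23 = 18/23

18/23


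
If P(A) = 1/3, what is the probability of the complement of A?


P(A') = 1 - P(A) = 1 - 1/3 = 2/3

2/3


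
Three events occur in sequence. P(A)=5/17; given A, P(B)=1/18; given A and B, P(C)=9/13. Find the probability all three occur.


P(A∩B∩C) = P(A) * P(B|A) * P(C|A∩B)
= 5/17 * 1/18 * 9/13
= 5/306 * 9/13 = 5/442

5/442


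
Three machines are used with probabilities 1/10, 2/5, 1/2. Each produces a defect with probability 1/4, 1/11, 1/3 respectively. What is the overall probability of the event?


P(A) = P(A|B1)P(B1) + P(A|B2)P(B2) + P(A|B3)P(B3)
= 1/4*1/10 + 1/11*2/5 + 1/3*1/2
= 1/40 + 2/55 + 1/6 = 301/1320

301/1320


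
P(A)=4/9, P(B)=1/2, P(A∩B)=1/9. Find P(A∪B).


P(A∪B) = P(A) + P(B) - P(A∩B)
= 4/9 + 1/2 - 1/9 = 5/6

5/6


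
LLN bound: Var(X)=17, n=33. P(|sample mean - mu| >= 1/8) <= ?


Var(Xbar) = Var(X)/n = 17/33
Chebyshev: P(|Xbar-mu| >= 1/8) <= Var(Xbar)/(1/8)^2 = (17/33)/(1/64) = 1088/33
Bound exceeds 1, so trivial bound: 1

1


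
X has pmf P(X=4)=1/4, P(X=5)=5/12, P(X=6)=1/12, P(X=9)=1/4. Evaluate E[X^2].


E[X^2] = sum(x^2 * P(x))
= 16*1/4 + 25*5/12 + 36*1/12 + 81*1/4
= 113/3

113/3


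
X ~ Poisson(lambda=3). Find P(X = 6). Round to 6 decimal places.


P(X=6) = e^(-3) * 3^6 / 6!
≈ 0.04978706837 * 729 / 720
≈ 0.050409

0.050409


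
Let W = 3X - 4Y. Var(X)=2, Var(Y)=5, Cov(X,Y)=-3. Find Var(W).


Var(3X - 4Y) = 3^2*Var(X) + (-4)^2*Var(Y) + 2*3*(-4)*Cov(X,Y)
= 9*2 + 16*5 - 24*(-3)
= 18 + 80 + 72 = 170

170


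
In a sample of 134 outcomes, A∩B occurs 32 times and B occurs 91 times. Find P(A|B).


P(A|B) = P(A∩B)/P(B) = (32/134)/(91/134) = 32/91

32/91


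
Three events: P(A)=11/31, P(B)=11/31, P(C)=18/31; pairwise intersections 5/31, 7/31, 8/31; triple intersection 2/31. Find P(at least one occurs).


P(A∪B∪C) = P(A)+P(B)+P(C) - P(AB)-P(AC)-P(BC) + P(ABC)
= 11/31+11/31+18/31 - 5/31-7/31-8/31 + 2/31
= 22/31

22/31


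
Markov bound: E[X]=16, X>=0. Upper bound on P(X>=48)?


Markov: P(X >= a) <= E[X]/a
P(X >= 48) <= 16/48 = 1/3

1/3


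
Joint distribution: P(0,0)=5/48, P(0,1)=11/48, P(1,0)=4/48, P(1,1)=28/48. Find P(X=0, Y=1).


Read from table: P(X=0, Y=1) = 11/48

11/48


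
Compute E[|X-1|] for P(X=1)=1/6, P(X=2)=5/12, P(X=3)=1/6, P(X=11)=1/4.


E[|X-1|] = sum(g(x)*P(x))
= 0*1/6 + 1*5/12 + 2*1/6 + 10*1/4
= 13/4

13/4


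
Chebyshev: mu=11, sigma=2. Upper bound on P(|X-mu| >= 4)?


k = 4/2 = 2
Chebyshev: P(|X-mu| >= k*sigma) <= 1/k^2 = 1/2^2 = 1/4

1/4


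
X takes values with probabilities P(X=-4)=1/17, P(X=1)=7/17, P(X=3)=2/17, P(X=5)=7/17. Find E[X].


E[X] = sum(x * P(x))
= -4*1/17 + 1*7/17 + 3*2/17 + 5*7/17
= 44/17

44/17


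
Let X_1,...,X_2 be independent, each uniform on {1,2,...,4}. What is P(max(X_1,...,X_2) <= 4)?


P(max <= 4) = P(all X_i <= 4) = (P(X_1 <= 4))^2
= (4/4)^2 = 1^2 = 1

1


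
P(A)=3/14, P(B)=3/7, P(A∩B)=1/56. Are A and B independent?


P(A)*P(B) = 3/14*3/7 = 9/98
P(A∩B) = 1/56 != 9/98, so not independent

No, A and B are not independent


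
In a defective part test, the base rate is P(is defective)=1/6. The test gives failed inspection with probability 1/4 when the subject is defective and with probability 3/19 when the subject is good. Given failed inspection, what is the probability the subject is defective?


P(A) = P(A|B)P(B) + P(A|B')P(B') = 1/4*1/6 + 3/19*5/6 = 79/456
P(B|A) = P(A|B)P(B)/P(A) = (1/24)/(79/456) = 19/79

19/79


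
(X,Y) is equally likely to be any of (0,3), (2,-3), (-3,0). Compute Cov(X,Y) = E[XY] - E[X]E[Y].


E[X]=-1/3, E[Y]=0, E[XY]=-2
Cov(X,Y) = E[XY] - E[X]E[Y] = -2 + 1/3*0 = -2

-2


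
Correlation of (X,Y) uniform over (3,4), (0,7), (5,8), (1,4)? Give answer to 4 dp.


Cov(X,Y) = 1.0625, Var(X) = 3.6875, Var(Y) = 3.1875
rho = Cov/(sqrt(VarX)*sqrt(VarY)) = 0.3099

0.3099


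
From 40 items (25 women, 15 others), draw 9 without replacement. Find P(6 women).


P(X=6) = C(25,6)*C(15,3) / C(40,9)
= 177100*455 / 273438880
= 80580500/273438880 = 28175/95608

28175/95608


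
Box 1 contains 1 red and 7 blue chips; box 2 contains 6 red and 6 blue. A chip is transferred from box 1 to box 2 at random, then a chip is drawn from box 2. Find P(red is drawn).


P(transfer red) = 1/8; P(transfer blue) = 7/8
If red transferred: Urn II has 7 red of 13, so P(red|red moved) = 7/13
If blue transferred: Urn II has 6 red of 13, so P(red|blue moved) = 6/13
By total probability: P(red) = 1/8*7/13 + 7/8*6/13 = 49/104

49/104


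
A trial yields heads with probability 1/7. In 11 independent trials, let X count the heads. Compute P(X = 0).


P(X=0) = C(11,0) * p^0 * (1-p)^11
= 1 * 1 * 362797056/1977326743
= 362797056/1977326743

362797056/1977326743


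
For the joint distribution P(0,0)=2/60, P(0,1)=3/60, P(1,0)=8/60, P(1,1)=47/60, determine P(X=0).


P(X=0) = P(0,0)+P(0,1) = 2/60 + 3/60 = 5/60 = 1/12

1/12


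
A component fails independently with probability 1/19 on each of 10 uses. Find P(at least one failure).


P(at least one) = 1 - P(none)
P(none) = (1 - 1/19)^10 = (18/19)^10 = 3570467226624/6131066257801
P(at least one) = 1 - 3570467226624/6131066257801 = 2560599031177/6131066257801

2560599031177/6131066257801


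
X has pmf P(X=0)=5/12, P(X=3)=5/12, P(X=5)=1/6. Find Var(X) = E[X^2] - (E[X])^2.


E[X] = 25/12, E[X^2] = 95/12
Var(X) = E[X^2] - (E[X])^2 = 95/12 - (25/12)^2 = 515/144

515/144


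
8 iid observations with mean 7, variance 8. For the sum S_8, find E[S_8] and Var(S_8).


E[S_n] = n*mu = 8*7 = 56
Var(S_n) = n*sigma^2 = 8*8 = 64

E[S_8]=56, Var(S_8)=64


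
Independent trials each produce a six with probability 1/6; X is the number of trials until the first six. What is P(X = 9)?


P(X=9) = (1-p)^8 * p = (5/6)^8 * 1/6
= 390625/1679616 * 1/6 = 390625/10077696

390625/10077696


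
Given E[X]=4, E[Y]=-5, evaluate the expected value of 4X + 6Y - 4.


E[4X + 6Y - 4] = 4*E[X] + 6*E[Y] - 4
= (4)*(4) + (6)*(-5) + (-4)
= 16 - 30 - 4 = -18

-18


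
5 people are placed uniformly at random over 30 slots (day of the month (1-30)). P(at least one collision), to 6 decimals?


P(all different) = prod((30-i)/30 for i=0..4) = 0.703733
P(at least one match) = 1 - 0.703733 = 0.296267

0.296267


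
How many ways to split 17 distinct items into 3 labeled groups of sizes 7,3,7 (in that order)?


17! = 355687428096000
Denominator: 7!=5040 * 3!=6 * 7!=5040
Coefficient = 355687428096000 / 152409600 = 2333760

2333760


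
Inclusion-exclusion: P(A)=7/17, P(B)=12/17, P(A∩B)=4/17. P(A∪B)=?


P(A∪B) = P(A) + P(B) - P(A∩B)
= 7/17 + 12/17 - 4/17 = 15/17

15/17


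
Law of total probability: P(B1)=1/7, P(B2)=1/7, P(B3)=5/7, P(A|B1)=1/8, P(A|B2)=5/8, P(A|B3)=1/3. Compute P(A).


P(A) = P(A|B1)P(B1) + P(A|B2)P(B2) + P(A|B3)P(B3)
= 1/8*1/7 + 5/8*1/7 + 1/3*5/7
= 1/56 + 5/56 + 5/21 = 29/84

29/84


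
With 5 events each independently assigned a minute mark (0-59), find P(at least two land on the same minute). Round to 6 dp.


P(all different) = prod((60-i)/60 for i=0..4) = 0.842826
P(at least one match) = 1 - 0.842826 = 0.157174

0.157174


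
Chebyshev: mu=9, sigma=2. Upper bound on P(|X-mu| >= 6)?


k = 6/2 = 3
Chebyshev: P(|X-mu| >= k*sigma) <= 1/k^2 = 1/3^2 = 1/9

1/9


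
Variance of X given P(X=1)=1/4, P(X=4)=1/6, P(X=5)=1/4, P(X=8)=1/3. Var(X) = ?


E[X] = 29/6, E[X^2] = 61/2
Var(X) = E[X^2] - (E[X])^2 = 61/2 - (29/6)^2 = 257/36

257/36


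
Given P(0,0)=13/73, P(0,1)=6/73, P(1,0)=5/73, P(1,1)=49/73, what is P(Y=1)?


P(Y=1) = P(0,1)+P(1,1) = 6/73 + 49/73 = 55/73

55/73


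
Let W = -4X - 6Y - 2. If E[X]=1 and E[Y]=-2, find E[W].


E[-4X - 6Y - 2] = -4*E[X] - 6*E[Y] - 2
= (-4)*(1) + (-6)*(-2) + (-2)
= -4 + 12 - 2 = 6

6


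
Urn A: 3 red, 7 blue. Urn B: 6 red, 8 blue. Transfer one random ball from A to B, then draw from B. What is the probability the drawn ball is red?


P(transfer red) = 3/10; P(transfer blue) = 7/10
If red transferred: Urn II has 7 red of 15, so P(red|red moved) = 7/15
If blue transferred: Urn II has 6 red of 15, so P(red|blue moved) = 2/5
By total probability: P(red) = 3/10*7/15 + 7/10*2/5 = 21/50

21/50


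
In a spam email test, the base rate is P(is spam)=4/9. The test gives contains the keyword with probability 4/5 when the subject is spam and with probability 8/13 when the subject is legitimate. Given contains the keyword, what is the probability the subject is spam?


P(A) = P(A|B)P(B) + P(A|B')P(B') = 4/5*4/9 + 8/13*5/9 = 136/195
P(B|A) = P(A|B)P(B)/P(A) = (16/45)/(136/195) = 26/51

26/51


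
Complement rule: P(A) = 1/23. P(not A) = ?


P(A') = 1 - P(A) = 1 - 1/23 = 22/23

22/23


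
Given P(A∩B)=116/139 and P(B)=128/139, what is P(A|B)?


P(A|B) = P(A∩B)/P(B) = (116/139)/(128/139) = 116/128 = 29/32

29/32


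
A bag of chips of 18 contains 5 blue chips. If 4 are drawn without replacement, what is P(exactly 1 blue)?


P(X=1) = C(5,1)*C(13,3) / C(18,4)
= 5*286 / 3060
= 1430/3060 = 143/306

143/306


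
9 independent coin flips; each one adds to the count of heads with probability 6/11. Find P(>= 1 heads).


P(at least one) = 1 - P(none)
P(none) = (1 - 6/11)^9 = (5/11)^9 = 1953125/2357947691
P(at least one) = 1 - 1953125/2357947691 = 2355994566/2357947691

2355994566/2357947691


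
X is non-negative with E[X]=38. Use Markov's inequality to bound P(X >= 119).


Markov: P(X >= a) <= E[X]/a
P(X >= 119) <= 38/119

38/119


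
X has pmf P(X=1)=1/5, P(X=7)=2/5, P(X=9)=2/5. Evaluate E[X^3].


E[X^3] = sum(x^3 * P(x))
= 1*1/5 + 343*2/5 + 729*2/5
= 429

429


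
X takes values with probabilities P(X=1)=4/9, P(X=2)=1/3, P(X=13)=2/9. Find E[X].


E[X] = sum(x * P(x))
= 1*4/9 + 2*1/3 + 13*2/9
= 4

4


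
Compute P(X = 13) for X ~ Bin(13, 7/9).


P(X=13) = C(13,13) * p^13 * (1-p)^0
= 1 * 96889010407/2541865828329 * 1
= 96889010407/2541865828329

96889010407/2541865828329


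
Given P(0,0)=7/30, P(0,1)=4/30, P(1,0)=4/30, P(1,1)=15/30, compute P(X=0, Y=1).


Read from table: P(X=0, Y=1) = 4/30 = 2/15

2/15


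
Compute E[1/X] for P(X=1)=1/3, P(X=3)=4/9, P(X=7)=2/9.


E[1/X] = sum(g(x)*P(x))
= 1*1/3 + 1/3*4/9 + 1/7*2/9
= 97/189

97/189


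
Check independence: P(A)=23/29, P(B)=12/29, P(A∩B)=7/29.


P(A)*P(B) = 23/29*12/29 = 276/841
P(A∩B) = 7/29 != 276/841, so not independent

No, A and B are not independent


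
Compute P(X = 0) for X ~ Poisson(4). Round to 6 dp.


P(X=0) = e^(-4) * 4^0 / 0!
≈ 0.01831563889 * 1 / 1
≈ 0.018316

0.018316


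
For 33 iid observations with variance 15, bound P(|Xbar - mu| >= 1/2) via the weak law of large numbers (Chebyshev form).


Var(Xbar) = Var(X)/n = 15/33
Chebyshev: P(|Xbar-mu| >= 1/2) <= Var(Xbar)/(1/2)^2 = (5/11)/(1/4) = 20/11
Bound exceeds 1, so trivial bound: 1

1


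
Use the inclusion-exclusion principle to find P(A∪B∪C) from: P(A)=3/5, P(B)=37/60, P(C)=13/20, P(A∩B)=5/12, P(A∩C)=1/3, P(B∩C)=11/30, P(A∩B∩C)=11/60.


P(A∪B∪C) = P(A)+P(B)+P(C) - P(AB)-P(AC)-P(BC) + P(ABC)
= 3/5+37/60+13/20 - 5/12-1/3-11/30 + 11/60
= 14/15

14/15


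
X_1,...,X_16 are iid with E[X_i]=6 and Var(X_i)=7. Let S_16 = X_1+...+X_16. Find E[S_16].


E[S_n] = n*E[X_1] = 16*6 = 96

96


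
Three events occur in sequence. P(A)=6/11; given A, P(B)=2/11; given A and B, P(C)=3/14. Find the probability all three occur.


P(A∩B∩C) = P(A) * P(B|A) * P(C|A∩B)
= 6/11 * 2/11 * 3/14
= 12/121 * 3/14 = 18/847

18/847


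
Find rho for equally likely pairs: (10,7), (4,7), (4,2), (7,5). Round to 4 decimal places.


Cov(X,Y) = 2.4375, Var(X) = 6.1875, Var(Y) = 4.1875
rho = Cov/(sqrt(VarX)*sqrt(VarY)) = 0.4789

0.4789


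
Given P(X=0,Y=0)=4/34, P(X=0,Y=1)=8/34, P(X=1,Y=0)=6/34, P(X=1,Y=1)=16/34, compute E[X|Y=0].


P(Y=0) = 10/34
E[X|Y=0] = (0*4 + 1*6)/10 = 6/10 = 3/5

3/5


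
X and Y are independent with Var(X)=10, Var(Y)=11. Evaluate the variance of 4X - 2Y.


Independence => Cov(X,Y)=0
Var(4X - 2Y) = 4^2*Var(X) + (-2)^2*Var(Y)
= 16*10 + 4*11 = 204

204


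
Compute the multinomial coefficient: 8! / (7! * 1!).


8! = 40320
Denominator: 7!=5040 * 1!=1
Coefficient = 40320 / 5040 = 8

8


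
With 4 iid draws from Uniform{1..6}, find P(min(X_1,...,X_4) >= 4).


P(min >= 4) = P(all X_i >= 4) = (P(X_1 >= 4))^4
= (3/6)^4 = (1/2)^4 = 1/16

1/16


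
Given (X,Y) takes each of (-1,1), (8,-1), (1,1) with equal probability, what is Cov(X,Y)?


E[X]=8/3, E[Y]=1/3, E[XY]=-8/3
Cov(X,Y) = E[XY] - E[X]E[Y] = -8/3 - 8/3*1/3 = -32/9

-32/9


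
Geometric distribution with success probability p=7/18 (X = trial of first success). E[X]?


For geometric (trials until first success), E[X] = 1/p = 1/(7/18) = 18/7

18/7


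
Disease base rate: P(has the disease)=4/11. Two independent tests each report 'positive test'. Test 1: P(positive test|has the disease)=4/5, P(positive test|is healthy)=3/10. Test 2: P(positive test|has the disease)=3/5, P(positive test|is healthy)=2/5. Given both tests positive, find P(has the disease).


After test 1: P(+) = 4/5*4/11 + 3/10*7/11 = 53/110
P(B|+) = (16/55)/(53/110) = 32/53
After test 2 (use post1 as new prior): P(+) = 3/5*32/53 + 2/5*21/53 = 138/265
P(B|+,+) = (96/265)/(138/265) = 16/23

16/23


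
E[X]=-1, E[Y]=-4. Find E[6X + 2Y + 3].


E[6X + 2Y + 3] = 6*E[X] + 2*E[Y] + 3
= (6)*(-1) + (2)*(-4) + (3)
= -6 - 8 + 3 = -11

-11


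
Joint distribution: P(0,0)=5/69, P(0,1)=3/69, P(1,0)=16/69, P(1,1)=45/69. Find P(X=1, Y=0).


Read from table: P(X=1, Y=0) = 16/69

16/69


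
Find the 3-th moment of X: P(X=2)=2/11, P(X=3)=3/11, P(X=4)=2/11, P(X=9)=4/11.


E[X^3] = sum(x^3 * P(x))
= 8*2/11 + 27*3/11 + 64*2/11 + 729*4/11
= 3141/11

3141/11


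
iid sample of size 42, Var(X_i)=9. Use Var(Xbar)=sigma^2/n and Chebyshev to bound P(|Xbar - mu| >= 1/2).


Var(Xbar) = Var(X)/n = 9/42
Chebyshev: P(|Xbar-mu| >= 1/2) <= Var(Xbar)/(1/2)^2 = (3/14)/(1/4) = 6/7

6/7


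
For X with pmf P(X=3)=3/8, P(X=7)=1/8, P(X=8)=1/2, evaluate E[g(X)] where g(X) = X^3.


E[X^3] = sum(g(x)*P(x))
= 27*3/8 + 343*1/8 + 512*1/2
= 309

309


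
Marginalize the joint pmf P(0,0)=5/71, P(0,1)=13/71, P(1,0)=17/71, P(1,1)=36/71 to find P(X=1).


P(X=1) = P(1,0)+P(1,1) = 17/71 + 36/71 = 53/71

53/71


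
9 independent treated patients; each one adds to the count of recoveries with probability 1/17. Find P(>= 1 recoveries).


P(at least one) = 1 - P(none)
P(none) = (1 - 1/17)^9 = (16/17)^9 = 68719476736/118587876497
P(at least one) = 1 - 68719476736/118587876497 = 49868399761/118587876497

49868399761/118587876497


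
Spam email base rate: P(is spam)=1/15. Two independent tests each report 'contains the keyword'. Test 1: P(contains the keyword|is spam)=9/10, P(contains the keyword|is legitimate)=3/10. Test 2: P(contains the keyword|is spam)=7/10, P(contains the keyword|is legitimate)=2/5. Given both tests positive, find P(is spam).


After test 1: P(+) = 9/10*1/15 + 3/10*14/15 = 17/50
P(B|+) = (3/50)/(17/50) = 3/17
After test 2 (use post1 as new prior): P(+) = 7/10*3/17 + 2/5*14/17 = 77/170
P(B|+,+) = (21/170)/(77/170) = 3/11

3/11


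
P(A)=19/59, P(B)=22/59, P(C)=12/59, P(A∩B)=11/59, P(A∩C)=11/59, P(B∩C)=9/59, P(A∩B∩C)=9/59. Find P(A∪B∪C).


P(A∪B∪C) = P(A)+P(B)+P(C) - P(AB)-P(AC)-P(BC) + P(ABC)
= 19/59+22/59+12/59 - 11/59-11/59-9/59 + 9/59
= 31/59

31/59


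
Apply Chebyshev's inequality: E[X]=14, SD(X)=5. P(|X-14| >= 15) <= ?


k = 15/5 = 3
Chebyshev: P(|X-mu| >= k*sigma) <= 1/k^2 = 1/3^2 = 1/9

1/9


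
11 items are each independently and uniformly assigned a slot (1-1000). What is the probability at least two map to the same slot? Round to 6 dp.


P(all different) = prod((1000-i)/1000 for i=0..10) = 0.946302
P(at least one match) = 1 - 0.946302 = 0.053698

0.053698


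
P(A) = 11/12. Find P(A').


P(A') = 1 - P(A) = 1 - 11/12 = 1/12

1/12


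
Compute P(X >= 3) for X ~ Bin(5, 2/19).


P(X>=3) = P(X=3) + P(X=4) + P(X=5)
= 23120/2476099 + 1360/2476099 + 32/2476099
= 24512/2476099

24512/2476099


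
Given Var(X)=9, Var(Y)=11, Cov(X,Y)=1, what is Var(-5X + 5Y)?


Var(-5X + 5Y) = (-5)^2*Var(X) + 5^2*Var(Y) + 2*(-5)*5*Cov(X,Y)
= 25*9 + 25*11 - 50*1
= 225 + 275 - 50 = 450

450


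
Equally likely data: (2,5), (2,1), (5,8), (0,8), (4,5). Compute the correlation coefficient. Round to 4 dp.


Cov(X,Y) = 0.3600, Var(X) = 3.0400, Var(Y) = 6.6400
rho = Cov/(sqrt(VarX)*sqrt(VarY)) = 0.0801

0.0801


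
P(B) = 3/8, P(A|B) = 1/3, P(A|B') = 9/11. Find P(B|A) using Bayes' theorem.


P(A) = P(A|B)P(B) + P(A|B')P(B') = 1/3*3/8 + 9/11*5/8 = 7/11
P(B|A) = P(A|B)P(B)/P(A) = (1/8)/(7/11) = 11/56

11/56


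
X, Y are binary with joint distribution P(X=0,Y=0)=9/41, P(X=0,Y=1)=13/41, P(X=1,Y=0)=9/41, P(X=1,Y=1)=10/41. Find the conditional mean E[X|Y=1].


P(Y=1) = 23/41
E[X|Y=1] = (0*13 + 1*10)/23 = 10/23

10/23


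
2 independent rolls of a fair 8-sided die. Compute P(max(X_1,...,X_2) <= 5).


P(max <= 5) = P(all X_i <= 5) = (P(X_1 <= 5))^2
= (5/8)^2 = 25/64

25/64


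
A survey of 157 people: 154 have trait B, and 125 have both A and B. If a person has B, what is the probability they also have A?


P(A|B) = P(A∩B)/P(B) = (125/157)/(154/157) = 125/154

125/154


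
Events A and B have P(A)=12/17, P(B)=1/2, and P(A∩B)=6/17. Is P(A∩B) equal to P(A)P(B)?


P(A)*P(B) = 12/17*1/2 = 6/17
P(A∩B) = 6/17, which equals P(A)P(B), so independent

Yes, A and B are independent


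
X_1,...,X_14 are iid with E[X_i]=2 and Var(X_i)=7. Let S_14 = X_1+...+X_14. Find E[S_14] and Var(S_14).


E[S_n] = n*mu = 14*2 = 28
Var(S_n) = n*sigma^2 = 14*7 = 98

E[S_14]=28, Var(S_14)=98


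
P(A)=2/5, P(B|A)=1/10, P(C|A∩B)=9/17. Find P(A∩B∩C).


P(A∩B∩C) = P(A) * P(B|A) * P(C|A∩B)
= 2/5 * 1/10 * 9/17
= 1/25 * 9/17 = 9/425

9/425


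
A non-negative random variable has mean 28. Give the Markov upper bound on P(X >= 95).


Markov: P(X >= a) <= E[X]/a
P(X >= 95) <= 28/95

28/95


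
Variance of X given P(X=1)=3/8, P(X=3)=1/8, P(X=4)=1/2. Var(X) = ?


E[X] = 11/4, E[X^2] = 19/2
Var(X) = E[X^2] - (E[X])^2 = 19/2 - (11/4)^2 = 31/16

31/16


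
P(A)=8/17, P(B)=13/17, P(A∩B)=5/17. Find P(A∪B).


P(A∪B) = P(A) + P(B) - P(A∩B)
= 8/17 + 13/17 - 5/17 = 16/17

16/17


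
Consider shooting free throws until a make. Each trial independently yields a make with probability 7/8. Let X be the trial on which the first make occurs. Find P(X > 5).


P(X > 5) = P(first 5 trials all fail) = (1-p)^5 = (1/8)^5 = 1/32768

1/32768


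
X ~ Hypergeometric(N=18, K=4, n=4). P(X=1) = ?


P(X=1) = C(4,1)*C(14,3) / C(18,4)
= 4*364 / 3060
= 1456/3060 = 364/765

364/765


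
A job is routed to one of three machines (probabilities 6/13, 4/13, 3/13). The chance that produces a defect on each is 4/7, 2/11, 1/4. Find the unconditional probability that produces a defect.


P(A) = P(A|B1)P(B1) + P(A|B2)P(B2) + P(A|B3)P(B3)
= 4/7*6/13 + 2/11*4/13 + 1/4*3/13
= 24/91 + 8/143 + 3/52 = 1511/4004

1511/4004


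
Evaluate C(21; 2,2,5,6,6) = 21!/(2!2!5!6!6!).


21! = 51090942171709440000
Denominator: 2!=2 * 2!=2 * 5!=120 * 6!=720 * 6!=720
Coefficient = 51090942171709440000 / 248832000 = 205323037920

205323037920


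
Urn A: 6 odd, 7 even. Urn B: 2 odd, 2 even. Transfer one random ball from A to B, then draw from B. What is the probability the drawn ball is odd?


P(transfer odd) = 6/13; P(transfer even) = 7/13
If odd transferred: Urn II has 3 odd of 5, so P(odd|odd moved) = 3/5
If even transferred: Urn II has 2 odd of 5, so P(odd|even moved) = 2/5
By total probability: P(odd) = 6/13*3/5 + 7/13*2/5 = 32/65

32/65


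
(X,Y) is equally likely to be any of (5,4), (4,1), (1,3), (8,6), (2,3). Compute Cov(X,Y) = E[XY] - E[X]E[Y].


E[X]=4, E[Y]=17/5, E[XY]=81/5
Cov(X,Y) = E[XY] - E[X]E[Y] = 81/5 - 4*17/5 = 13/5

13/5


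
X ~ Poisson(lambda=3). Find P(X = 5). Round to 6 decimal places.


P(X=5) = e^(-3) * 3^5 / 5!
≈ 0.04978706837 * 243 / 120
≈ 0.100819

0.100819


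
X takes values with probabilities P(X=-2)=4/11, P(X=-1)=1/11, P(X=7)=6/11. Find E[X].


E[X] = sum(x * P(x))
= -2*4/11 - 1*1/11 + 7*6/11
= 3

3


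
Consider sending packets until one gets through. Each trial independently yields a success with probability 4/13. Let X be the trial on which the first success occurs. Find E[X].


For geometric (trials until first success), E[X] = 1/p = 1/(4/13) = 13/4

13/4


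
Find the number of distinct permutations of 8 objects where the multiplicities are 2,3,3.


8! = 40320
Denominator: 2!=2 * 3!=6 * 3!=6
Coefficient = 40320 / 72 = 560

560


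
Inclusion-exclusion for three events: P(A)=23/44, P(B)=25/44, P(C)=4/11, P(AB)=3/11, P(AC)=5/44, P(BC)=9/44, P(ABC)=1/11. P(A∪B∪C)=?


P(A∪B∪C) = P(A)+P(B)+P(C) - P(AB)-P(AC)-P(BC) + P(ABC)
= 23/44+25/44+4/11 - 3/11-5/44-9/44 + 1/11
= 21/22

21/22


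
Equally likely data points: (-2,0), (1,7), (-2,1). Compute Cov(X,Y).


E[X]=-1, E[Y]=8/3, E[XY]=5/3
Cov(X,Y) = E[XY] - E[X]E[Y] = 5/3 + 1*8/3 = 13/3

13/3


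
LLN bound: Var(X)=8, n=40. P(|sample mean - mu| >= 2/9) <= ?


Var(Xbar) = Var(X)/n = 8/40
Chebyshev: P(|Xbar-mu| >= 2/9) <= Var(Xbar)/(2/9)^2 = (1/5)/(4/81) = 81/20
Bound exceeds 1, so trivial bound: 1

1


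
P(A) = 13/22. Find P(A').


P(A') = 1 - P(A) = 1 - 13/22 = 9/22

9/22
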